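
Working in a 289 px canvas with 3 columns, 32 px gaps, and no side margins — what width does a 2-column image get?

3c + 2·32 = 289 → 3c = 225 → c = 75 px.
2-column span = 2·75 + 1·32 = 182 px.

182 px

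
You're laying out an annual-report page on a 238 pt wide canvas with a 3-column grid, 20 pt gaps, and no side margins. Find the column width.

66 pt

Subtracting 2 gaps of 20 leaves 198 for 3 columns, so c = 66 pt.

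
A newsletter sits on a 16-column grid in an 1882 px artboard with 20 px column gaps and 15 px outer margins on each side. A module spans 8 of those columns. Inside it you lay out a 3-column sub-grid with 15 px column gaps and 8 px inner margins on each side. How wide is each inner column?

Take off 30 px of margins, leaving 1852 px.
16 columns + 15 column gaps: 16c + 15·20 = 1852.
16c = 1852 − 300 = 1552, so c = 97 px.
8-column span = 8·97 + 7·20 = 916 px.
Inner content = 916 − 2·8 = 900 px.
3 columns + 2 column gaps: 3d + 2·15 = 900.
3d = 900 − 30 = 870, so d = 290 px.

290 px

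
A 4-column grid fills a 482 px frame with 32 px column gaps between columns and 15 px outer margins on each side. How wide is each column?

89 px

Take off 30 px of margins, leaving 452 px.
452 − 3·32 = 356; ÷4 gives c = 89 px.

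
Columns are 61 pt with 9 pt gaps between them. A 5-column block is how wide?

Span of 5: 5·61 + 4·9 = 305 + 36 = 341 pt.

341 pt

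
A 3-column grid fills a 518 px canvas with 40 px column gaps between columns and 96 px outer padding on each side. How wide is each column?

Content width = 518 − 2·96 = 326 px.
3c + 2·40 = 326 → 3c = 246 → c = 82 px.

82 px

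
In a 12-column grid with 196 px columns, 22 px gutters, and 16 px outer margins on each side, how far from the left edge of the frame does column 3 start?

Each column+gutter stride is 218 px; 2 of them past the 16 px margin is 16 + 436 = 452 px.

452 px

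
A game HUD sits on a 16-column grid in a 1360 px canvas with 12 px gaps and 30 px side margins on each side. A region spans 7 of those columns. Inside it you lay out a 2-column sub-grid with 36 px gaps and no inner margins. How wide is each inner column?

Subtract both margins: 1360 − 2·30 = 1300 px.
16c + 15·12 = 1300 → 16c = 1120 → c = 70 px.
7 columns plus 6 gaps: 490 + 72 = 562 px.
562 − 1·36 = 526; ÷2 gives d = 263 px.

263 px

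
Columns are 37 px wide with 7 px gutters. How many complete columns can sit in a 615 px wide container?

14 columns

14 columns: 14·37 + 13·7 = 609 px ≤ 615.
15 columns: 653 px > 615. So 14.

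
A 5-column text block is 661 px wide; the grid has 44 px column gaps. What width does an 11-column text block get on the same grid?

1507 px

5c + 4·44 = 661 → 5c = 485 → c = 97 px.
11 columns plus 10 column gaps: 1067 + 440 = 1507 px.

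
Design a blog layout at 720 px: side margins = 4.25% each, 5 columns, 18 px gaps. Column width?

117.36 px

Margins: 4.25% × 720 = 30.6 px each, so content = 720 − 61.2 = 658.8 px.
Subtracting 4 gaps of 18 leaves 586.8 for 5 columns, so c = 117.36 px.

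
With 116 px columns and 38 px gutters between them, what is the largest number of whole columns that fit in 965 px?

6 columns: 6·116 + 5·38 = 886 px ≤ 965.
7 columns: 1040 px > 965. So 6.

6 columns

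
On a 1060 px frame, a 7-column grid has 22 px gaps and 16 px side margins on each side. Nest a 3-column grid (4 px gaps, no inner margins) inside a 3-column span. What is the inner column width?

140 px

Inside the margins: 1060 − 32 = 1028 px.
7c + 6·22 = 1028 → 7c = 896 → c = 128 px.
Span of 3: 3·128 + 2·22 = 384 + 44 = 428 px.
3d + 2·4 = 428 → 3d = 420 → d = 140 px.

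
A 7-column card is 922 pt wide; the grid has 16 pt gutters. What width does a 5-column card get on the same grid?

654 pt

7 columns + 6 gutters: 7c + 6·16 = 922.
7c = 922 − 96 = 826, so c = 118 pt.
Span of 5: 5·118 + 4·16 = 590 + 64 = 654 pt.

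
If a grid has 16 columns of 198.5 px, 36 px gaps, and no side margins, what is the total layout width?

3716 px

Total width: 16·198.5 + 15·36 = 3716 px.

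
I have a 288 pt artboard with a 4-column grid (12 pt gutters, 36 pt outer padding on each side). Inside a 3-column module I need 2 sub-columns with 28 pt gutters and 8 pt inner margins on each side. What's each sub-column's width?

Outer content = 288 − 2·36 = 216 pt.
4c + 3·12 = 216 → 4c = 180 → c = 45 pt.
3 columns plus 2 gutters: 135 + 24 = 159 pt.
Inner content = 159 − 2·8 = 143 pt.
Subtracting 1 gutter of 28 leaves 115 for 2 columns, so d = 57.5 pt.

57.5 pt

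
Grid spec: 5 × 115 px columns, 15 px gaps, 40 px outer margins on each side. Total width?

Adding margins, columns and gutters: 80 + 575 + 60 = 715 px.

715 px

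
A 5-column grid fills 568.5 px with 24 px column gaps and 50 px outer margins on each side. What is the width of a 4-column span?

Take off 100 px of margins, leaving 468.5 px.
468.5 − 4·24 = 372.5; ÷5 gives c = 74.5 px.
4-column span = 4·74.5 + 3·24 = 370 px.

370 px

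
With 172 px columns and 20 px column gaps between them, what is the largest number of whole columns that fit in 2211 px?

Each extra column adds 172 + 20 = 192 px.
(2211 + 20) / 192 = 11.62, so 11 columns fit.

11 columns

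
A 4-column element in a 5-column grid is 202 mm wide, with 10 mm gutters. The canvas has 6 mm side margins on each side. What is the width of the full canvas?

267 mm

Subtracting 3 gutters of 10 leaves 172 for 4 columns, so c = 43 mm.
Adding margins, columns and gutters: 12 + 215 + 40 = 267 mm.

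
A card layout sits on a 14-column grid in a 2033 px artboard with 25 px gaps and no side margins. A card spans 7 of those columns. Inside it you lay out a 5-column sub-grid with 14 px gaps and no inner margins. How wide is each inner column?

189.6 px

Subtracting 13 gaps of 25 leaves 1708 for 14 columns, so c = 122 px.
7-column span = 7·122 + 6·25 = 1004 px.
5d + 4·14 = 1004 → 5d = 948 → d = 189.6 px.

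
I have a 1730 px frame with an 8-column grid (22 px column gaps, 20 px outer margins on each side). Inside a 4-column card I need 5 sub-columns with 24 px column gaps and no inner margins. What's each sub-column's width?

147.6 px

Outer content = 1730 − 2·20 = 1690 px.
8 columns + 7 column gaps: 8c + 7·22 = 1690.
8c = 1690 − 154 = 1536, so c = 192 px.
4-column span = 4·192 + 3·22 = 834 px.
Subtracting 4 column gaps of 24 leaves 738 for 5 columns, so d = 147.6 px.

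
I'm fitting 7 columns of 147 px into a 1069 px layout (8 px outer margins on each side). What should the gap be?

4 px

Subtract both margins: 1069 − 2·8 = 1053 px.
Columns use 1029 px, leaving 24 px across 6 gaps = 4 px each.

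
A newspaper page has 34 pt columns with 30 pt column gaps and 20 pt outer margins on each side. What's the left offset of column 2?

84 pt

Column 2 starts at margin + 1·(column + gutter) = 20 + 1·64 = 84 pt.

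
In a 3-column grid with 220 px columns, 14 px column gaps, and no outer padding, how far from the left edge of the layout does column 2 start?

234 px

No margin, so column 2 starts at 1·(column + gutter) = 1·234 = 234 px.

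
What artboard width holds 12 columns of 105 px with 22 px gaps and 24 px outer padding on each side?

1550 px

Artboard = 2·24 + 12·105 + 11·22 = 48 + 1260 + 242 = 1550 px.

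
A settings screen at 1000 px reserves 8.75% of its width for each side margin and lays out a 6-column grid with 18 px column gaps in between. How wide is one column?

122.5 px

Each margin = 8.75% of 1000 = 87.5 px; content = 1000 − 2·87.5 = 825 px.
6c + 5·18 = 825 → 6c = 735 → c = 122.5 px.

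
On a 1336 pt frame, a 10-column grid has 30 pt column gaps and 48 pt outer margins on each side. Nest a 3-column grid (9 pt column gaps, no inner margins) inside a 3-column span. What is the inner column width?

111 pt

Take off 96 pt of margins, leaving 1240 pt.
10 columns + 9 column gaps: 10c + 9·30 = 1240.
10c = 1240 − 270 = 970, so c = 97 pt.
3-column span = 3·97 + 2·30 = 351 pt.
Subtracting 2 column gaps of 9 leaves 333 for 3 columns, so d = 111 pt.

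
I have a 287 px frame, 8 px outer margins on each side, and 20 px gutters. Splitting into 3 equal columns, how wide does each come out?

77 px

Take off 16 px of margins, leaving 271 px.
3 columns + 2 gutters: 3c + 2·20 = 271.
3c = 271 − 40 = 231, so c = 77 px.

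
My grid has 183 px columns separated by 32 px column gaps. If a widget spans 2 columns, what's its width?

2 columns plus 1 column gap: 366 + 32 = 398 px.

398 px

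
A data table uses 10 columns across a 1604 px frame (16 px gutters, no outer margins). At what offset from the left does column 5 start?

648 px

10 columns + 9 gutters: 10c + 9·16 = 1604.
10c = 1604 − 144 = 1460, so c = 146 px.
No margin, so column 5 starts at 4·(column + gutter) = 4·162 = 648 px.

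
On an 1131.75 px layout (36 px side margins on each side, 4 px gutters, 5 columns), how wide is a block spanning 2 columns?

Subtract both margins: 1131.75 − 2·36 = 1059.75 px.
5 columns + 4 gutters: 5c + 4·4 = 1059.75.
5c = 1059.75 − 16 = 1043.75, so c = 208.75 px.
2 columns plus 1 gutter: 417.5 + 4 = 421.5 px.

421.5 px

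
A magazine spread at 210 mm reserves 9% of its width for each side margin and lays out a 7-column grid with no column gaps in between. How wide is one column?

210 × (1 − 2·9%) = 210 × 82% = 172.2 mm for the columns.
172.2 / 7 = 24.6 mm per column.

24.6 mm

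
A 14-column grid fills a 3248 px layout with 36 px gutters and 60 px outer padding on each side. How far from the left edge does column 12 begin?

2546 px

Take off 120 px of margins, leaving 3128 px.
14 columns + 13 gutters: 14c + 13·36 = 3128.
14c = 3128 − 468 = 2660, so c = 190 px.
Column 12 starts at margin + 11·(column + gutter) = 60 + 11·226 = 2546 px.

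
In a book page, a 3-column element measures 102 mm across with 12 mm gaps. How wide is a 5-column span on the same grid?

178 mm

3c + 2·12 = 102 → 3c = 78 → c = 26 mm.
5-column span = 5·26 + 4·12 = 178 mm.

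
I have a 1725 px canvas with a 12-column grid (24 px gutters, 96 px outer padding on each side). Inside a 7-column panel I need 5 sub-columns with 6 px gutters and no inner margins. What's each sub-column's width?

172.05 px

Outer content = 1725 − 2·96 = 1533 px.
12 columns + 11 gutters: 12c + 11·24 = 1533.
12c = 1533 − 264 = 1269, so c = 105.75 px.
Span of 7: 7·105.75 + 6·24 = 740.25 + 144 = 884.25 px.
Subtracting 4 gutters of 6 leaves 860.25 for 5 columns, so d = 172.05 px.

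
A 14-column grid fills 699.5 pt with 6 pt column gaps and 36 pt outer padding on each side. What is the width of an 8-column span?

Content width = 699.5 − 2·36 = 627.5 pt.
14 columns + 13 column gaps: 14c + 13·6 = 627.5.
14c = 627.5 − 78 = 549.5, so c = 39.25 pt.
8-column span = 8·39.25 + 7·6 = 356 pt.

356 pt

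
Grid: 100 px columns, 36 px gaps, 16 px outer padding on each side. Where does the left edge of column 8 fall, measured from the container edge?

Each column+gutter stride is 136 px; 7 of them past the 16 px margin is 16 + 952 = 968 px.

968 px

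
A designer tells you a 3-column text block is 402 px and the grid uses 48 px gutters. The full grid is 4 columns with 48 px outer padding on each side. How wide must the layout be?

402 − 2·48 = 306; ÷3 gives c = 102 px.
Layout = 2·48 + 4·102 + 3·48 = 96 + 408 + 144 = 648 px.

648 px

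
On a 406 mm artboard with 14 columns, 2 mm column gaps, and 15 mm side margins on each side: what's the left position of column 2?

Inside the margins: 406 − 30 = 376 mm.
14c + 13·2 = 376 → 14c = 350 → c = 25 mm.
Column 2 starts at margin + 1·(column + gutter) = 15 + 1·27 = 42 mm.

42 mm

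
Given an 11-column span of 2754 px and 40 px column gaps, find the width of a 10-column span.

11 columns + 10 column gaps: 11c + 10·40 = 2754.
11c = 2754 − 400 = 2354, so c = 214 px.
Span of 10: 10·214 + 9·40 = 2140 + 360 = 2500 px.

2500 px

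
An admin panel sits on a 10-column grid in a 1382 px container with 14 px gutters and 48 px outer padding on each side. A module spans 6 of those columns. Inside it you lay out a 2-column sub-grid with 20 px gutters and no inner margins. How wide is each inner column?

Subtract both margins: 1382 − 2·48 = 1286 px.
1286 − 9·14 = 1160; ÷10 gives c = 116 px.
Span of 6: 6·116 + 5·14 = 696 + 70 = 766 px.
Subtracting 1 gutter of 20 leaves 746 for 2 columns, so d = 373 px.

373 px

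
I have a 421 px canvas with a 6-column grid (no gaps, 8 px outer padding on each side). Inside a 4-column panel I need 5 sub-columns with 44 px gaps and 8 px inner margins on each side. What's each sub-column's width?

Outer content = 421 − 2·8 = 405 px.
With no gaps, each column is 405/6 = 67.5 px.
4-column span = 4·67.5 = 270 px.
Inner content = 270 − 2·8 = 254 px.
5d + 4·44 = 254 → 5d = 78 → d = 15.6 px.

15.6 px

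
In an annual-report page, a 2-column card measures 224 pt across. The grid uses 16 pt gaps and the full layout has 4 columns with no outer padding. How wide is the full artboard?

464 pt

224 − 1·16 = 208; ÷2 gives c = 104 pt.
Total width: 4·104 + 3·16 = 464 pt.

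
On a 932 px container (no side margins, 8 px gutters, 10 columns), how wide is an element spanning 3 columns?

274 px

10 columns + 9 gutters: 10c + 9·8 = 932.
10c = 932 − 72 = 860, so c = 86 px.
Span of 3: 3·86 + 2·8 = 258 + 16 = 274 px.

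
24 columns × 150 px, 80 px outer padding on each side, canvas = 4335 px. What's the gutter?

25 px

Content width = 4335 − 2·80 = 4175 px.
24 columns take 24·150 = 3600 px; remaining 575 splits into 23 gutters.
g = 575 / 23 = 25 px.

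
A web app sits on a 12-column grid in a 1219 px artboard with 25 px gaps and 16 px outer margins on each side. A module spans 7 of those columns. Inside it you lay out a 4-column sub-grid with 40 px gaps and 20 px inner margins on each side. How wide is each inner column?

Subtract both margins: 1219 − 2·16 = 1187 px.
12 columns + 11 gaps: 12c + 11·25 = 1187.
12c = 1187 − 275 = 912, so c = 76 px.
Span of 7: 7·76 + 6·25 = 532 + 150 = 682 px.
Inner content = 682 − 2·20 = 642 px.
642 − 3·40 = 522; ÷4 gives d = 130.5 px.

130.5 px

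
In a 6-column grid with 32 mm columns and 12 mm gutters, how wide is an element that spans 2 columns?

2-column span = 2·32 + 1·12 = 76 mm.

76 mm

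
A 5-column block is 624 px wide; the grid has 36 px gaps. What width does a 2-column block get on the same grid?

228 px

624 − 4·36 = 480; ÷5 gives c = 96 px.
Span of 2: 2·96 + 1·36 = 192 + 36 = 228 px.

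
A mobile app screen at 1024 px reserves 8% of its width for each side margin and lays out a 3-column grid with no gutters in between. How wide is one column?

286.72 px

1024 × (1 − 2·8%) = 1024 × 84% = 860.16 px for the columns.
860.16 / 3 = 286.72 px per column.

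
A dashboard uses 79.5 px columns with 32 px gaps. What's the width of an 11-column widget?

11-column span = 11·79.5 + 10·32 = 1194.5 px.

1194.5 px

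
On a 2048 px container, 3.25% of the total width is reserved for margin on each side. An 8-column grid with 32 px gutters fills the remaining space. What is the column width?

211.36 px

Each margin = 3.25% of 2048 = 66.56 px; content = 2048 − 2·66.56 = 1914.88 px.
8 columns + 7 gutters: 8c + 7·32 = 1914.88.
8c = 1914.88 − 224 = 1690.88, so c = 211.36 px.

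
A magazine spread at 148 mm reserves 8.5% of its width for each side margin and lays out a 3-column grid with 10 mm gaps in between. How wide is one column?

148 × (1 − 2·8.5%) = 148 × 83% = 122.84 mm for the columns.
Subtracting 2 gaps of 10 leaves 102.84 for 3 columns, so c = 34.28 mm.

34.28 mm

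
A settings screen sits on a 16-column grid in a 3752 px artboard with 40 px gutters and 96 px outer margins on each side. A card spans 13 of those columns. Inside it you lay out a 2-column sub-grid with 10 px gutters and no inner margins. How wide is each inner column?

1437.5 px

Inside the margins: 3752 − 192 = 3560 px.
16c + 15·40 = 3560 → 16c = 2960 → c = 185 px.
Span of 13: 13·185 + 12·40 = 2405 + 480 = 2885 px.
Subtracting 1 gutter of 10 leaves 2875 for 2 columns, so d = 1437.5 px.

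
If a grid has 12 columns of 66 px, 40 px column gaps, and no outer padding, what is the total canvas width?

Total width: 12·66 + 11·40 = 1232 px.

1232 px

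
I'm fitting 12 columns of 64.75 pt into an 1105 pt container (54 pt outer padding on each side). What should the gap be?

Subtract both margins: 1105 − 2·54 = 997 pt.
Columns use 777 pt, leaving 220 pt across 11 gaps = 20 pt each.

20 pt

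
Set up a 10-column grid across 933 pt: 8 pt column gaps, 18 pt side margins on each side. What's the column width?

Subtract both margins: 933 − 2·18 = 897 pt.
Subtracting 9 column gaps of 8 leaves 825 for 10 columns, so c = 82.5 pt.

82.5 pt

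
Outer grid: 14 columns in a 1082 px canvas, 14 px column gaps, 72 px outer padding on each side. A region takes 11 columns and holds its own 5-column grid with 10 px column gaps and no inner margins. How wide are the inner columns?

138.8 px

Take off 144 px of margins, leaving 938 px.
14 columns + 13 column gaps: 14c + 13·14 = 938.
14c = 938 − 182 = 756, so c = 54 px.
Span of 11: 11·54 + 10·14 = 594 + 140 = 734 px.
5d + 4·10 = 734 → 5d = 694 → d = 138.8 px.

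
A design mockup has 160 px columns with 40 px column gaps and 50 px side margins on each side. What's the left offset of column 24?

Before column 24: the margin + 23 columns + 23 column gaps.
Offset = 50 + 23·(160 + 40) = 50 + 4600 = 4650 px.

4650 px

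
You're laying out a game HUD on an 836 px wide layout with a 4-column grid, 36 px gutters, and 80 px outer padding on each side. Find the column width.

142 px

Inside the margins: 836 − 160 = 676 px.
4 columns + 3 gutters: 4c + 3·36 = 676.
4c = 676 − 108 = 568, so c = 142 px.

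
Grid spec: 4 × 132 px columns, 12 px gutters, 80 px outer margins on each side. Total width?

724 px

Artboard = 2·80 + 4·132 + 3·12 = 160 + 528 + 36 = 724 px.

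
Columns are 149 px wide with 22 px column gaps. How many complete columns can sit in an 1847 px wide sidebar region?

10 columns

10 columns: 10·149 + 9·22 = 1688 px ≤ 1847.
11 columns: 1859 px > 1847. So 10.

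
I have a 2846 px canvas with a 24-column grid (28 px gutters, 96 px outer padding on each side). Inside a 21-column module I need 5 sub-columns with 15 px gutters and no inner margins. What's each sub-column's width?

Take off 192 px of margins, leaving 2654 px.
24 columns + 23 gutters: 24c + 23·28 = 2654.
24c = 2654 − 644 = 2010, so c = 83.75 px.
21-column span = 21·83.75 + 20·28 = 2318.75 px.
5 columns + 4 gutters: 5d + 4·15 = 2318.75.
5d = 2318.75 − 60 = 2258.75, so d = 451.75 px.

451.75 px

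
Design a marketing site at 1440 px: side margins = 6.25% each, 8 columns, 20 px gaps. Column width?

1440 × (1 − 2·6.25%) = 1440 × 87.5% = 1260 px for the columns.
1260 − 7·20 = 1120; ÷8 gives c = 140 px.

140 px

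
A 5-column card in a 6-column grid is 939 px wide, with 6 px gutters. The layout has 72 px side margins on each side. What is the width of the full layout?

5c + 4·6 = 939 → 5c = 915 → c = 183 px.
Layout = 2·72 + 6·183 + 5·6 = 144 + 1098 + 30 = 1272 px.

1272 px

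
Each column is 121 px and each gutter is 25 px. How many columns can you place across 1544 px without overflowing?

10 columns

Each extra column adds 121 + 25 = 146 px.
(1544 + 25) / 146 = 10.75, so 10 columns fit.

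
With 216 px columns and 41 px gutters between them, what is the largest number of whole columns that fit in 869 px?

3 columns: 3·216 + 2·41 = 730 px ≤ 869.
4 columns: 987 px > 869. So 3.

3 columns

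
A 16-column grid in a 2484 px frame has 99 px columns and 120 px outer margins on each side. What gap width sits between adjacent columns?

44 px

Content width = 2484 − 2·120 = 2244 px.
16 columns take 16·99 = 1584 px; remaining 660 splits into 15 gaps.
g = 660 / 15 = 44 px.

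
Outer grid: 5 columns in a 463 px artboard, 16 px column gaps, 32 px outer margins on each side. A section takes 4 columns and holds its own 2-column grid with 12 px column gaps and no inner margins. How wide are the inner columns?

152 px

Outer content = 463 − 2·32 = 399 px.
399 − 4·16 = 335; ÷5 gives c = 67 px.
Span of 4: 4·67 + 3·16 = 268 + 48 = 316 px.
Subtracting 1 column gap of 12 leaves 304 for 2 columns, so d = 152 px.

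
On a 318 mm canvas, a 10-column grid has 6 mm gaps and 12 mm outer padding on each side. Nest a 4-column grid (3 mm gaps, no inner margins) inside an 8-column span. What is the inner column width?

Outer content = 318 − 2·12 = 294 mm.
Subtracting 9 gaps of 6 leaves 240 for 10 columns, so c = 24 mm.
Span of 8: 8·24 + 7·6 = 192 + 42 = 234 mm.
Subtracting 3 gaps of 3 leaves 225 for 4 columns, so d = 56.25 mm.

56.25 mm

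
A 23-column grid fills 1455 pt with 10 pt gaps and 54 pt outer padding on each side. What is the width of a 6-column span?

344 pt

Inside the margins: 1455 − 108 = 1347 pt.
Subtracting 22 gaps of 10 leaves 1127 for 23 columns, so c = 49 pt.
6 columns plus 5 gaps: 294 + 50 = 344 pt.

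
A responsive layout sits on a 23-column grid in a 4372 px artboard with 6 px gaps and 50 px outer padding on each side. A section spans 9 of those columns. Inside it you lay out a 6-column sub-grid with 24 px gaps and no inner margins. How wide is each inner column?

258 px

Take off 100 px of margins, leaving 4272 px.
23c + 22·6 = 4272 → 23c = 4140 → c = 180 px.
9-column span = 9·180 + 8·6 = 1668 px.
6d + 5·24 = 1668 → 6d = 1548 → d = 258 px.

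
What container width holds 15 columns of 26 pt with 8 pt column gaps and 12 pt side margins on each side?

526 pt

Total width: 2·12 + 15·26 + 14·8 = 526 pt.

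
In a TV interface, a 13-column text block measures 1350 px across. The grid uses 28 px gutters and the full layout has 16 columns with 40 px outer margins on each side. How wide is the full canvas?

Subtracting 12 gutters of 28 leaves 1014 for 13 columns, so c = 78 px.
Canvas = 2·40 + 16·78 + 15·28 = 80 + 1248 + 420 = 1748 px.

1748 px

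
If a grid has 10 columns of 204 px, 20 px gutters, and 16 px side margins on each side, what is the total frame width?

Adding margins, columns and gutters: 32 + 2040 + 180 = 2252 px.

2252 px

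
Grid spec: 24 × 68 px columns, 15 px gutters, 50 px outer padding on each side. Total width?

2077 px

Adding margins, columns and gutters: 100 + 1632 + 345 = 2077 px.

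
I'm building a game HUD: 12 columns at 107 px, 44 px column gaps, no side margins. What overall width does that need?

Artboard = 12·107 + 11·44 = 1284 + 484 = 1768 px.

1768 px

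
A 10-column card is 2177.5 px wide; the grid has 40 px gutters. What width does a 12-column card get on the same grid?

2177.5 − 9·40 = 1817.5; ÷10 gives c = 181.75 px.
12-column span = 12·181.75 + 11·40 = 2621 px.

2621 px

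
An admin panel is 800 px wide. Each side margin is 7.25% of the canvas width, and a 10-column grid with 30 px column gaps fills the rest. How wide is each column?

41.4 px

Each margin = 7.25% of 800 = 58 px; content = 800 − 2·58 = 684 px.
10c + 9·30 = 684 → 10c = 414 → c = 41.4 px.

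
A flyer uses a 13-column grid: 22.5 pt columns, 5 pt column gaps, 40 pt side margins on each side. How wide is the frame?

432.5 pt

Adding margins, columns and gutters: 80 + 292.5 + 60 = 432.5 pt.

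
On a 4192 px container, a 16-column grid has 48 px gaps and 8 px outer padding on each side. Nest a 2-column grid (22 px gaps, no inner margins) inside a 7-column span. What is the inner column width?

Take off 16 px of margins, leaving 4176 px.
16 columns + 15 gaps: 16c + 15·48 = 4176.
16c = 4176 − 720 = 3456, so c = 216 px.
7 columns plus 6 gaps: 1512 + 288 = 1800 px.
2d + 1·22 = 1800 → 2d = 1778 → d = 889 px.

889 px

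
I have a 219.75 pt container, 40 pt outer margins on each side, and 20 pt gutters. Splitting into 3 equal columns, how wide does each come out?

33.25 pt

Subtract both margins: 219.75 − 2·40 = 139.75 pt.
139.75 − 2·20 = 99.75; ÷3 gives c = 33.25 pt.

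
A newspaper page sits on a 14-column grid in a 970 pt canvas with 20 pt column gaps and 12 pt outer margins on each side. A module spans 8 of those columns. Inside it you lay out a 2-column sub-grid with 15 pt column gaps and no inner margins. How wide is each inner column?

258.5 pt

Take off 24 pt of margins, leaving 946 pt.
946 − 13·20 = 686; ÷14 gives c = 49 pt.
Span of 8: 8·49 + 7·20 = 392 + 140 = 532 pt.
532 − 1·15 = 517; ÷2 gives d = 258.5 pt.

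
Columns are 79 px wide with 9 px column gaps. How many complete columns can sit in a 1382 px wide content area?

15 columns

15 columns: 15·79 + 14·9 = 1311 px ≤ 1382.
16 columns: 1399 px > 1382. So 15.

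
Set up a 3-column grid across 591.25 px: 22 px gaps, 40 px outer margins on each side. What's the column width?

Inside the margins: 591.25 − 80 = 511.25 px.
3c + 2·22 = 511.25 → 3c = 467.25 → c = 155.75 px.

155.75 px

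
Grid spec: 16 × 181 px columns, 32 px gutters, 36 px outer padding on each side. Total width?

Adding margins, columns and gutters: 72 + 2896 + 480 = 3448 px.

3448 px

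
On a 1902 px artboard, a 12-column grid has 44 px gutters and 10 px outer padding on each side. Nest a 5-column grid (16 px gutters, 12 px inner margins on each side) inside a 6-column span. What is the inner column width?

Subtract both margins: 1902 − 2·10 = 1882 px.
Subtracting 11 gutters of 44 leaves 1398 for 12 columns, so c = 116.5 px.
6-column span = 6·116.5 + 5·44 = 919 px.
Inner content = 919 − 2·12 = 895 px.
5 columns + 4 gutters: 5d + 4·16 = 895.
5d = 895 − 64 = 831, so d = 166.2 px.

166.2 px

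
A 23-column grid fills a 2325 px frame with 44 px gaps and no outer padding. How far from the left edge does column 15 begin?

1442 px

23 columns + 22 gaps: 23c + 22·44 = 2325.
23c = 2325 − 968 = 1357, so c = 59 px.
Each column+gutter stride is 103 px; with no margin, 14 of them is 1442 px.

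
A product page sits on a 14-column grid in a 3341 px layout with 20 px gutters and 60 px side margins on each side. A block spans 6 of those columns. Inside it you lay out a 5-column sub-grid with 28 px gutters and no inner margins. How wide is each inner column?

251.4 px

Subtract both margins: 3341 − 2·60 = 3221 px.
14c + 13·20 = 3221 → 14c = 2961 → c = 211.5 px.
Span of 6: 6·211.5 + 5·20 = 1269 + 100 = 1369 px.
5d + 4·28 = 1369 → 5d = 1257 → d = 251.4 px.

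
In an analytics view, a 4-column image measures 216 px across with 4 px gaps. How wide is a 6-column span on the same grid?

4c + 3·4 = 216 → 4c = 204 → c = 51 px.
6 columns plus 5 gaps: 306 + 20 = 326 px.

326 px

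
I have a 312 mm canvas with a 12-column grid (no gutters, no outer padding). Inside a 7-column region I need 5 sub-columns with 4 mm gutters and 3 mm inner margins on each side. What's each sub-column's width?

32 mm

With no gutters, each column is 312/12 = 26 mm.
7-column span = 7·26 = 182 mm.
Inner content = 182 − 2·3 = 176 mm.
Subtracting 4 gutters of 4 leaves 160 for 5 columns, so d = 32 mm.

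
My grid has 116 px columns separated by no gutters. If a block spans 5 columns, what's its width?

With no gutters, 5 columns span 5·116 = 580 px.

580 px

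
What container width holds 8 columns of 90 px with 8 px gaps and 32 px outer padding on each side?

Adding margins, columns and gutters: 64 + 720 + 56 = 840 px.

840 px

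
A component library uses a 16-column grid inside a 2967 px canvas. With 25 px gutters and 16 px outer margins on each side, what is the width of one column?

Inside the margins: 2967 − 32 = 2935 px.
2935 − 15·25 = 2560; ÷16 gives c = 160 px.

160 px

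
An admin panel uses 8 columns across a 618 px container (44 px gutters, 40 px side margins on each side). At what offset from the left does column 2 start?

Content = 618 − 2·40 = 538 px.
538 − 7·44 = 230; ÷8 gives c = 28.75 px.
Each column+gutter stride is 72.75 px; 1 of them past the 40 px margin is 40 + 72.75 = 112.75 px.

112.75 px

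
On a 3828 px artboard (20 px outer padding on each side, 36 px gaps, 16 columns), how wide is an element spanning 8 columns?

Inside the margins: 3828 − 40 = 3788 px.
16c + 15·36 = 3788 → 16c = 3248 → c = 203 px.
Span of 8: 8·203 + 7·36 = 1624 + 252 = 1876 px.

1876 px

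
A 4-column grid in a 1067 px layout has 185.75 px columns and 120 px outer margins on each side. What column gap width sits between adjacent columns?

Take off 240 px of margins, leaving 827 px.
4 columns take 4·185.75 = 743 px; remaining 84 splits into 3 column gaps.
g = 84 / 3 = 28 px.

28 px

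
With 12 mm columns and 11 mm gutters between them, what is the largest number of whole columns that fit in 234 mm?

Each extra column adds 12 + 11 = 23 mm.
(234 + 11) / 23 = 10.65, so 10 columns fit.

10 columns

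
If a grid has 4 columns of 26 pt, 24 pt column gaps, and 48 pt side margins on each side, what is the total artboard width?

Total width: 2·48 + 4·26 + 3·24 = 272 pt.

272 pt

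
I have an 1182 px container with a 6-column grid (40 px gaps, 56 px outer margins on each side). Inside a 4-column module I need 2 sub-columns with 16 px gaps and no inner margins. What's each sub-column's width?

Outer content = 1182 − 2·56 = 1070 px.
6 columns + 5 gaps: 6c + 5·40 = 1070.
6c = 1070 − 200 = 870, so c = 145 px.
Span of 4: 4·145 + 3·40 = 580 + 120 = 700 px.
2d + 1·16 = 700 → 2d = 684 → d = 342 px.

342 px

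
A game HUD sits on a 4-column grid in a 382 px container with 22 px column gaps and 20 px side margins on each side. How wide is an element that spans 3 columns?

Content width = 382 − 2·20 = 342 px.
4c + 3·22 = 342 → 4c = 276 → c = 69 px.
3-column span = 3·69 + 2·22 = 251 px.

251 px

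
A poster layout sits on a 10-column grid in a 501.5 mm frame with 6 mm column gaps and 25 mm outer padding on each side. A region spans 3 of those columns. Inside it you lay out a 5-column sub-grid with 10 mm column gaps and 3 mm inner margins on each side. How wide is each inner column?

17.05 mm

Take off 50 mm of margins, leaving 451.5 mm.
10 columns + 9 column gaps: 10c + 9·6 = 451.5.
10c = 451.5 − 54 = 397.5, so c = 39.75 mm.
Span of 3: 3·39.75 + 2·6 = 119.25 + 12 = 131.25 mm.
Inner content = 131.25 − 2·3 = 125.25 mm.
5d + 4·10 = 125.25 → 5d = 85.25 → d = 17.05 mm.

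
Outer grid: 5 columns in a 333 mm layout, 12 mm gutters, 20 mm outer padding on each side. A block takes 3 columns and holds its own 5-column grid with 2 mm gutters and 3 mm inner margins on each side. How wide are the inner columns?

Take off 40 mm of margins, leaving 293 mm.
5c + 4·12 = 293 → 5c = 245 → c = 49 mm.
3-column span = 3·49 + 2·12 = 171 mm.
Inner content = 171 − 2·3 = 165 mm.
165 − 4·2 = 157; ÷5 gives d = 31.4 mm.

31.4 mm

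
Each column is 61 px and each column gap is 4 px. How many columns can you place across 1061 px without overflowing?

16 columns

k columns need k·61 + (k−1)·4 = k·65 − 4.
k·65 − 4 ≤ 1061 → k ≤ 1065 / 65 ≈ 16.38, so k = 16.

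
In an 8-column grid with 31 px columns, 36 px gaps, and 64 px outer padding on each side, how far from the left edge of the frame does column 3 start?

198 px

Each column+gutter stride is 67 px; 2 of them past the 64 px margin is 64 + 134 = 198 px.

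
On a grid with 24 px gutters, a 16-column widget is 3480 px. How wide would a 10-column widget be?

3480 − 15·24 = 3120; ÷16 gives c = 195 px.
Span of 10: 10·195 + 9·24 = 1950 + 216 = 2166 px.

2166 px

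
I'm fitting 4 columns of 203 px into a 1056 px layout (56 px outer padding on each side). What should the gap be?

Inside the margins: 1056 − 112 = 944 px.
Columns use 812 px, leaving 132 px across 3 gaps = 44 px each.

44 px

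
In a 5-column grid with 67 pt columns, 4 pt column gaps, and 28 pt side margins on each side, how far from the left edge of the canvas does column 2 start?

99 pt

Each column+gutter stride is 71 pt; 1 of them past the 28 pt margin is 28 + 71 = 99 pt.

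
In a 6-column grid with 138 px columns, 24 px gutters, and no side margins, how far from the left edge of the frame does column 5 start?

648 px

No margin, so column 5 starts at 4·(column + gutter) = 4·162 = 648 px.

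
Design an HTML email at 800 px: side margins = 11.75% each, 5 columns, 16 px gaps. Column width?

Each margin = 11.75% of 800 = 94 px; content = 800 − 2·94 = 612 px.
5 columns + 4 gaps: 5c + 4·16 = 612.
5c = 612 − 64 = 548, so c = 109.6 px.

109.6 px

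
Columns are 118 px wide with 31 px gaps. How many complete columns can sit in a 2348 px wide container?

15 columns

k columns need k·118 + (k−1)·31 = k·149 − 31.
k·149 − 31 ≤ 2348 → k ≤ 2379 / 149 ≈ 15.97, so k = 15.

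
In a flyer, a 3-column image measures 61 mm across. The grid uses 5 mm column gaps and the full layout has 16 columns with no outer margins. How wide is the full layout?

347 mm

Subtracting 2 column gaps of 5 leaves 51 for 3 columns, so c = 17 mm.
Total width: 16·17 + 15·5 = 347 mm.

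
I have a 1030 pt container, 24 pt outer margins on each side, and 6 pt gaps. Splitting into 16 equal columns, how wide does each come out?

55.75 pt

Inside the margins: 1030 − 48 = 982 pt.
982 − 15·6 = 892; ÷16 gives c = 55.75 pt.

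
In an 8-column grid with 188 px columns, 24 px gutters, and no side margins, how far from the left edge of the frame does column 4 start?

636 px

No margin, so column 4 starts at 3·(column + gutter) = 3·212 = 636 px.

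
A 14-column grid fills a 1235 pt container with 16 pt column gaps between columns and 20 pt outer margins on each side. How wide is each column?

Subtract both margins: 1235 − 2·20 = 1195 pt.
14c + 13·16 = 1195 → 14c = 987 → c = 70.5 pt.

70.5 pt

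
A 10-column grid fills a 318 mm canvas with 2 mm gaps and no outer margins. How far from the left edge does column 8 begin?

224 mm

318 − 9·2 = 300; ÷10 gives c = 30 mm.
No margin, so column 8 starts at 7·(column + gutter) = 7·32 = 224 mm.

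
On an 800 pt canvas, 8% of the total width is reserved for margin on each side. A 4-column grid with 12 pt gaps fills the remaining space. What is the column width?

159 pt

Each margin = 8% of 800 = 64 pt; content = 800 − 2·64 = 672 pt.
4c + 3·12 = 672 → 4c = 636 → c = 159 pt.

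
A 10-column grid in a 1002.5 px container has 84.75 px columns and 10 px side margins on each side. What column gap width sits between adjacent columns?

15 px

Inside the margins: 1002.5 − 20 = 982.5 px.
Columns use 847.5 px, leaving 135 px across 9 column gaps = 15 px each.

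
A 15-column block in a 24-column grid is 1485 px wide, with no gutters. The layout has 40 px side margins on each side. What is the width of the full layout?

2456 px

15c = 1485 → c = 99 px.
Layout = 2·40 + 24·99 = 80 + 2376 = 2456 px.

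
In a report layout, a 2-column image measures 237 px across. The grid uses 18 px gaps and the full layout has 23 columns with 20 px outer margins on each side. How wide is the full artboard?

2954.5 px

2c + 1·18 = 237 → 2c = 219 → c = 109.5 px.
Artboard = 2·20 + 23·109.5 + 22·18 = 40 + 2518.5 + 396 = 2954.5 px.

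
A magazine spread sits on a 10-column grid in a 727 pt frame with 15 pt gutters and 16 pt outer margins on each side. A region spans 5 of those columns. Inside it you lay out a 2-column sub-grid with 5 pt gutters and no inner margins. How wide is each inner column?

Outer content = 727 − 2·16 = 695 pt.
10 columns + 9 gutters: 10c + 9·15 = 695.
10c = 695 − 135 = 560, so c = 56 pt.
Span of 5: 5·56 + 4·15 = 280 + 60 = 340 pt.
340 − 1·5 = 335; ÷2 gives d = 167.5 pt.

167.5 pt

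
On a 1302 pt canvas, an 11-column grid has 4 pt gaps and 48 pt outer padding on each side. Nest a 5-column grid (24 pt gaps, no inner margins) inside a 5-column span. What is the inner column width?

Take off 96 pt of margins, leaving 1206 pt.
11 columns + 10 gaps: 11c + 10·4 = 1206.
11c = 1206 − 40 = 1166, so c = 106 pt.
Span of 5: 5·106 + 4·4 = 530 + 16 = 546 pt.
546 − 4·24 = 450; ÷5 gives d = 90 pt.

90 pt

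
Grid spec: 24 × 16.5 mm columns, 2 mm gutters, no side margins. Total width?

Summing: 396 + 46 = 442 mm.

442 mm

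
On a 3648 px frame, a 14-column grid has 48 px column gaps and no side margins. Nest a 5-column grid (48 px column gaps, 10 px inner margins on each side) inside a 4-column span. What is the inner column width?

14 columns + 13 column gaps: 14c + 13·48 = 3648.
14c = 3648 − 624 = 3024, so c = 216 px.
Span of 4: 4·216 + 3·48 = 864 + 144 = 1008 px.
Inner content = 1008 − 2·10 = 988 px.
988 − 4·48 = 796; ÷5 gives d = 159.2 px.

159.2 px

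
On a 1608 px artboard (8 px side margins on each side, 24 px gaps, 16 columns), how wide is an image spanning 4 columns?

Subtract both margins: 1608 − 2·8 = 1592 px.
16c + 15·24 = 1592 → 16c = 1232 → c = 77 px.
4-column span = 4·77 + 3·24 = 380 px.

380 px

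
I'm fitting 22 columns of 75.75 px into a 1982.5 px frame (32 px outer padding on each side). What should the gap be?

12 px

Inside the margins: 1982.5 − 64 = 1918.5 px.
22 columns take 22·75.75 = 1666.5 px; remaining 252 splits into 21 gaps.
g = 252 / 21 = 12 px.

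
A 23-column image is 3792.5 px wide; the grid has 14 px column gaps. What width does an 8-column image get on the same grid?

23c + 22·14 = 3792.5 → 23c = 3484.5 → c = 151.5 px.
8 columns plus 7 column gaps: 1212 + 98 = 1310 px.

1310 px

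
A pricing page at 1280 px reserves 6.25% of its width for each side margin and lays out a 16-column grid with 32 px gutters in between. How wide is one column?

1280 × (1 − 2·6.25%) = 1280 × 87.5% = 1120 px for the columns.
16 columns + 15 gutters: 16c + 15·32 = 1120.
16c = 1120 − 480 = 640, so c = 40 px.

40 px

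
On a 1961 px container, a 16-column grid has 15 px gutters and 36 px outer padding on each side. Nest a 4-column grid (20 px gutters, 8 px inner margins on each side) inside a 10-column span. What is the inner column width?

274.75 px

Outer content = 1961 − 2·36 = 1889 px.
1889 − 15·15 = 1664; ÷16 gives c = 104 px.
10-column span = 10·104 + 9·15 = 1175 px.
Inner content = 1175 − 2·8 = 1159 px.
4 columns + 3 gutters: 4d + 3·20 = 1159.
4d = 1159 − 60 = 1099, so d = 274.75 px.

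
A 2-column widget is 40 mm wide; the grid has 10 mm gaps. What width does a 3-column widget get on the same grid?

2 columns + 1 gap: 2c + 1·10 = 40.
2c = 40 − 10 = 30, so c = 15 mm.
3 columns plus 2 gaps: 45 + 20 = 65 mm.

65 mm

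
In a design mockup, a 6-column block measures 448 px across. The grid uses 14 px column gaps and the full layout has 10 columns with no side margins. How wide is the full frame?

756 px

6 columns + 5 column gaps: 6c + 5·14 = 448.
6c = 448 − 70 = 378, so c = 63 px.
Frame = 10·63 + 9·14 = 630 + 126 = 756 px.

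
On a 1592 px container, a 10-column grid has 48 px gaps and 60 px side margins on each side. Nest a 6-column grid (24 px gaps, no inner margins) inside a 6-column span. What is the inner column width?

Outer content = 1592 − 2·60 = 1472 px.
1472 − 9·48 = 1040; ÷10 gives c = 104 px.
6 columns plus 5 gaps: 624 + 240 = 864 px.
Subtracting 5 gaps of 24 leaves 744 for 6 columns, so d = 124 px.

124 px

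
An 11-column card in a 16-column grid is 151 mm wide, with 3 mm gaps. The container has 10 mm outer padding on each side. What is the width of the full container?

241 mm

151 − 10·3 = 121; ÷11 gives c = 11 mm.
Total width: 2·10 + 16·11 + 15·3 = 241 mm.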